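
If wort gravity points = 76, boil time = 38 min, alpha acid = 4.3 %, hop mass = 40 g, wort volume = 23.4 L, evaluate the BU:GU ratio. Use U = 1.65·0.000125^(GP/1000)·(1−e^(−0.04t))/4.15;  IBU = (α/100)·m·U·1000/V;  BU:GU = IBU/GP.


U = 1.65·0.000125^(76/1000)·(1−e^(−0.04·38))/4.15 = 0.1569
IBU = (4.3/100)·40·0.1569·1000/23.4 = 11.5325
BU:GU = 11.5325/76

0.1517


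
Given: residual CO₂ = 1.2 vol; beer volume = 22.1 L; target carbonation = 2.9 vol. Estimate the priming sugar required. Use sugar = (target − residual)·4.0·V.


sugar = (2.9 − 1.2)·4.0·22.1

150.2800 g


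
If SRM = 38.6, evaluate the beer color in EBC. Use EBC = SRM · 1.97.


EBC = 38.6 · 1.97

76.0420 EBC


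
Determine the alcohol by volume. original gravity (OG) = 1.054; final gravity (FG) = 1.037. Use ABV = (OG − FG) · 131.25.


ABV = (1.054 − 1.037) · 131.25

2.2313 % ABV


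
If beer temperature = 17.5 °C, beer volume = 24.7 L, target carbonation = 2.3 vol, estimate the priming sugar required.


residual = 14.695·(0.01821 + 0.09011·e^(−0.04·T));  sugar = (target − residual)·4.0·V
residual = 14.695·(0.01821 + 0.09011·e^(−0.04·17.5)) = 0.9252
sugar = (2.3 − 0.9252)·4.0·24.7

135.8344 g


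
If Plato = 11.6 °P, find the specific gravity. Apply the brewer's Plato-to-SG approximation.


SG = 259/(259 − P)
SG = 259/(259 − 11.6)

1.0469


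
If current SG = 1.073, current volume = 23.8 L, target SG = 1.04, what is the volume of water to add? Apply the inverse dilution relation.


V_water = V·((SG_curr − 1)/(SG_target − 1) − 1)
V_water = 23.8·((1.073 − 1)/(1.04 − 1) − 1)

19.6350 L


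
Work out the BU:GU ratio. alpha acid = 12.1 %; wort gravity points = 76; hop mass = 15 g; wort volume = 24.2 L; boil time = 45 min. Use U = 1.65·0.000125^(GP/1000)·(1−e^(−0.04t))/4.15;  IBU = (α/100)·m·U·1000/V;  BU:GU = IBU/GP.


U = 1.65·0.000125^(76/1000)·(1−e^(−0.04·45))/4.15 = 0.1676
IBU = (12.1/100)·15·0.1676·1000/24.2 = 12.5717
BU:GU = 12.5717/76

0.1654


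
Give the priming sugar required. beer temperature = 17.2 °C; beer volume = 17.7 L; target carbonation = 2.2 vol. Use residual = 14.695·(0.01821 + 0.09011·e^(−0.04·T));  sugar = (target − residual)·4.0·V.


residual = 14.695·(0.01821 + 0.09011·e^(−0.04·17.2)) = 0.9331
sugar = (2.2 − 0.9331)·4.0·17.7

89.6968 g


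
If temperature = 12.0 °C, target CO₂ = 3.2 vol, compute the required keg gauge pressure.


psi = vols/(0.01821 + 0.09011·e^(−0.04·T)) − 14.695
psi = 3.2/(0.01821 + 0.09011·e^(−0.04·12.0)) − 14.695

28.5666 psi


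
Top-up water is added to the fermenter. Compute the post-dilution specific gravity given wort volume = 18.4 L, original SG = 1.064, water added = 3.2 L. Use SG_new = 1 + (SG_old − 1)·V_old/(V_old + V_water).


pts = (1.064 − 1)·1000·18.4/(18.4 + 3.2) = 54.5185
SG_new = 1 + 54.5185/1000

1.0545


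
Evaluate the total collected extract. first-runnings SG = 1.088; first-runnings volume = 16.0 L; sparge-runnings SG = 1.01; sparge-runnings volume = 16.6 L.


total = Σ (SG_i − 1)·1000·V_i
first = (1.088 − 1)·1000·16.0 = 1408.0000
sparge = (1.01 − 1)·1000·16.6 = 166.0000
total = 1408.0000 + 166.0000

1574.0000 gravity·L


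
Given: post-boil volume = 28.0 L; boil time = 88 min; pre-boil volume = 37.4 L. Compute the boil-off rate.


rate = (V_pre − V_post) / (t_min/60)
rate = (37.4 − 28.0) / (88/60)

6.4091 L/hr


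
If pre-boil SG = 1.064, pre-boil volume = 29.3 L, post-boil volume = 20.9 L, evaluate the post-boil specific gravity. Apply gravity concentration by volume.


SG_post = 1 + (SG_pre − 1)·V_pre/V_post
pts_pre = (1.064 − 1)·1000 = 64.0000
pts_post = 64.0000·29.3/20.9 = 89.7225
SG_post = 1 + 89.7225/1000

1.0897


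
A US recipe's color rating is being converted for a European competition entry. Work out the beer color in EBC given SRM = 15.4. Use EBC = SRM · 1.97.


EBC = 15.4 · 1.97

30.3380 EBC


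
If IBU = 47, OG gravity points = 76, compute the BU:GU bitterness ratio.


BU:GU = IBU / OG_points
BU:GU = 47 / 76

0.6184


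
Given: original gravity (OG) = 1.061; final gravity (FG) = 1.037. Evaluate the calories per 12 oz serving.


ABW = (OG−FG)·131.25·0.79/FG;  °P = 259 − 259/SG (for OG→OE and FG→AE);  RE = 0.1808·OE + 0.8192·AE;  Cal = (6.9·ABW + 4·(RE−0.1))·FG·3.55
ABW = (1.061 − 1.037)·131.25·0.79/1.037 = 2.3997
OE = 259 − 259/1.061 = 14.8907 °P
AE = 259 − 259/1.037 = 9.2411 °P
RE = 0.1808·14.8907 + 0.8192·9.2411 = 10.2625 °P
Cal = (6.9·2.3997 + 4·(10.2625−0.1))·1.037·3.55

210.6031 kcal


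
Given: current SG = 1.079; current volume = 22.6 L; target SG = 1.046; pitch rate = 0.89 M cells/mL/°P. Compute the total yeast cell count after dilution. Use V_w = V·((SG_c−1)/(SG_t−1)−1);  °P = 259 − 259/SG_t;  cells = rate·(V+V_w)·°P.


V_w = 22.6·((1.079−1)/(1.046−1)−1) = 16.2130
V_final = 22.6 + 16.2130 = 38.8130
°P = 259 − 259/1.046 = 11.3901
cells = 0.89·38.8130·11.3901

393.4537 billion cells


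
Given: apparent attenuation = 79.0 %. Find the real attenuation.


RA = AA · 0.8192
RA = 79.0 · 0.8192

64.7168 %


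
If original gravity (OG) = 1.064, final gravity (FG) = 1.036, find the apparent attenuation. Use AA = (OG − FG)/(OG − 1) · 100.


AA = (1.064 − 1.036)/(1.064 − 1) · 100

43.7500 %


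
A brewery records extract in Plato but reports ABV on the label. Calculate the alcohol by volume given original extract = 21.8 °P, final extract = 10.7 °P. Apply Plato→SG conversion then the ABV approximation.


SG = 259/(259 − P);  ABV = (OG − FG)·131.25
OG = 259/(259 − 21.8) = 1.0919
FG = 259/(259 − 10.7) = 1.0431
ABV = (1.0919 − 1.0431)·131.25

6.4066 % ABV


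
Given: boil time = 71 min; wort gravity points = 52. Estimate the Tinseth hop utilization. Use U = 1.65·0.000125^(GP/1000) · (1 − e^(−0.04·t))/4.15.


bigness = 1.65·0.000125^(52/1000) = 1.0340
boil_factor = (1 − e^(−0.04·71))/4.15 = 0.2269
U = 1.0340 · 0.2269

0.2346


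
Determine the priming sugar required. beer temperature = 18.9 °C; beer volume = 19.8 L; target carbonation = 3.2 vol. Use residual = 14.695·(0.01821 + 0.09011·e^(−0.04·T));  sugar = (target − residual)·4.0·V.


residual = 14.695·(0.01821 + 0.09011·e^(−0.04·18.9)) = 0.8893
sugar = (3.2 − 0.8893)·4.0·19.8

183.0038 g


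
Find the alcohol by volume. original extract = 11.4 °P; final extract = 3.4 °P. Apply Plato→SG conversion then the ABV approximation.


SG = 259/(259 − P);  ABV = (OG − FG)·131.25
OG = 259/(259 − 11.4) = 1.0460
FG = 259/(259 − 3.4) = 1.0133
ABV = (1.0460 − 1.0133)·131.25

4.2971 % ABV


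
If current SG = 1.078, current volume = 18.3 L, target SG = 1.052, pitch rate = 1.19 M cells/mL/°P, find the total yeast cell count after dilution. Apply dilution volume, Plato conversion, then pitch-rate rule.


V_w = V·((SG_c−1)/(SG_t−1)−1);  °P = 259 − 259/SG_t;  cells = rate·(V+V_w)·°P
V_w = 18.3·((1.078−1)/(1.052−1)−1) = 9.1500
V_final = 18.3 + 9.1500 = 27.4500
°P = 259 − 259/1.052 = 12.8023
cells = 1.19·27.4500·12.8023

418.1929 billion cells


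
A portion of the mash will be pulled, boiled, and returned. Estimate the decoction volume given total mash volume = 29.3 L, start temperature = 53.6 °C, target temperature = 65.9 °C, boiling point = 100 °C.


V_dec = V_total·(T_target − T_start)/(T_boil − T_start)
V_dec = 29.3·(65.9 − 53.6)/(100 − 53.6)

7.7670 L


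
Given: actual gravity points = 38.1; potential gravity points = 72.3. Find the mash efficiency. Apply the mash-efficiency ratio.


efficiency = actual / potential × 100
efficiency = 38.1 / 72.3 × 100

52.6971 %


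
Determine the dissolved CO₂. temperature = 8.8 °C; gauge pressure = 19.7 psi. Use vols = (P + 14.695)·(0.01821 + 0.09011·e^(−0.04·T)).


vols = (19.7 + 14.695)·(0.01821 + 0.09011·e^(−0.04·8.8))

2.8060 volumes


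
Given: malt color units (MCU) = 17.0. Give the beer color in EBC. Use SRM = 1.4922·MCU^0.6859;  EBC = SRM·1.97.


SRM = 1.4922·17.0^0.6859 = 10.4182
EBC = 10.4182·1.97

20.5238 EBC


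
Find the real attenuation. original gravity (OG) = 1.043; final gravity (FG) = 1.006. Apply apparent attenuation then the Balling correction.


AA = (OG−FG)/(OG−1)·100;  RA = AA·0.8192
AA = (1.043 − 1.006)/(1.043 − 1)·100 = 86.0465
RA = 86.0465·0.8192

70.4893 %


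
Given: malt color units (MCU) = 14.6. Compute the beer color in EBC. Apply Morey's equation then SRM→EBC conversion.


SRM = 1.4922·MCU^0.6859;  EBC = SRM·1.97
SRM = 1.4922·14.6^0.6859 = 9.3855
EBC = 9.3855·1.97

18.4894 EBC


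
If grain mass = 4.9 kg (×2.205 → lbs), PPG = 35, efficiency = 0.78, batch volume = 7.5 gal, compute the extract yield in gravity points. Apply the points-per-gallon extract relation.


points = lbs × PPG × eff / vol
lbs = 4.9 × 2.205 = 10.8045
points = 10.8045 × 35 × 0.78 / 7.5

39.3284 points


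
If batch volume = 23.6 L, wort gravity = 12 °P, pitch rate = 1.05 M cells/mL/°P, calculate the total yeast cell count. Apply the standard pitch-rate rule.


cells (billions) = rate · V_L · °P
cells = 1.05 · 23.6 · 12

297.3600 billion cells


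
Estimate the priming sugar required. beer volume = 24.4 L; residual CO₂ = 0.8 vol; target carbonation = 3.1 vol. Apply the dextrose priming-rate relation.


sugar = (target − residual)·4.0·V
sugar = (3.1 − 0.8)·4.0·24.4

224.4800 g


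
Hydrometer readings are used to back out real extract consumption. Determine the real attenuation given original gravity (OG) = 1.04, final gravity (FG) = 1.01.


AA = (OG−FG)/(OG−1)·100;  RA = AA·0.8192
AA = (1.04 − 1.01)/(1.04 − 1)·100 = 75.0000
RA = 75.0000·0.8192

61.4400 %


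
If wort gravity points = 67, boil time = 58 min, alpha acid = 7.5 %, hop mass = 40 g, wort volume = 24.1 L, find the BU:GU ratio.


U = 1.65·0.000125^(GP/1000)·(1−e^(−0.04t))/4.15;  IBU = (α/100)·m·U·1000/V;  BU:GU = IBU/GP
U = 1.65·0.000125^(67/1000)·(1−e^(−0.04·58))/4.15 = 0.1963
IBU = (7.5/100)·40·0.1963·1000/24.1 = 24.4404
BU:GU = 24.4404/67

0.3648


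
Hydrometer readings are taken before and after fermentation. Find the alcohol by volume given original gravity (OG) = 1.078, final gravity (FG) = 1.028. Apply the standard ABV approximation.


ABV = (OG − FG) · 131.25
ABV = (1.078 − 1.028) · 131.25

6.5625 % ABV


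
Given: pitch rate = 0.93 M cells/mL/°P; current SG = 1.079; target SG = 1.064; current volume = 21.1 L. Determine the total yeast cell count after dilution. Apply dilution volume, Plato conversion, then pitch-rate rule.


V_w = V·((SG_c−1)/(SG_t−1)−1);  °P = 259 − 259/SG_t;  cells = rate·(V+V_w)·°P
V_w = 21.1·((1.079−1)/(1.064−1)−1) = 4.9453
V_final = 21.1 + 4.9453 = 26.0453
°P = 259 − 259/1.064 = 15.5789
cells = 0.93·26.0453·15.5789

377.3555 billion cells


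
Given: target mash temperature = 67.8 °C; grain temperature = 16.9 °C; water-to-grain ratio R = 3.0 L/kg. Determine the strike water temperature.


T_strike = (0.41/R)·(T_mash − T_grain) + T_mash
T_strike = (0.41/3.0)·(67.8 − 16.9) + 67.8

74.7563 °C


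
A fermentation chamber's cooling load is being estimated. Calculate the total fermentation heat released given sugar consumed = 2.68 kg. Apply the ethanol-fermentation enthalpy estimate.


Q = m_sugar · 590 kJ/kg
Q = 2.68 · 590

1581.2000 kJ


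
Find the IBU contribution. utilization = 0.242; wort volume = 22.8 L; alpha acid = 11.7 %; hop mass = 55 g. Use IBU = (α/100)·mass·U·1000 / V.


IBU = (11.7/100)·55·0.242·1000 / 22.8

68.3013 IBU


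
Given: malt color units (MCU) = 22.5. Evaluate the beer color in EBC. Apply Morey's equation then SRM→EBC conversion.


SRM = 1.4922·MCU^0.6859;  EBC = SRM·1.97
SRM = 1.4922·22.5^0.6859 = 12.6267
EBC = 12.6267·1.97

24.8746 EBC


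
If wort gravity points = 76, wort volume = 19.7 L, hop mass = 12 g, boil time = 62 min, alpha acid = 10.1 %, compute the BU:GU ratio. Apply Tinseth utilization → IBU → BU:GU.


U = 1.65·0.000125^(GP/1000)·(1−e^(−0.04t))/4.15;  IBU = (α/100)·m·U·1000/V;  BU:GU = IBU/GP
U = 1.65·0.000125^(76/1000)·(1−e^(−0.04·62))/4.15 = 0.1840
IBU = (10.1/100)·12·0.1840·1000/19.7 = 11.3202
BU:GU = 11.3202/76

0.1490


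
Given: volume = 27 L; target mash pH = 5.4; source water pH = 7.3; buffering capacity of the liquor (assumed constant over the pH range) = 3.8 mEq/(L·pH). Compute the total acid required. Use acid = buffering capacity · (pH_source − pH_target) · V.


acid = 3.8 · (7.3 − 5.4) · 27

194.9400 mEq


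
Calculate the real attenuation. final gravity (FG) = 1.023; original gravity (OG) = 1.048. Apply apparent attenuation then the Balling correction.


AA = (OG−FG)/(OG−1)·100;  RA = AA·0.8192
AA = (1.048 − 1.023)/(1.048 − 1)·100 = 52.0833
RA = 52.0833·0.8192

42.6667 %


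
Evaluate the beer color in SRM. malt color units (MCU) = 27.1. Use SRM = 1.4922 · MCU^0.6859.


SRM = 1.4922 · 27.1^0.6859

14.3450 SRM


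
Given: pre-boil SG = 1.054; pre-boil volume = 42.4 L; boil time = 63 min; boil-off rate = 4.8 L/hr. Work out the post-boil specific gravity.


V_post = V_pre − rate·(t/60);  SG_post = 1 + (SG_pre−1)·V_pre/V_post
V_post = 42.4 − 4.8·(63/60) = 37.3600
SG_post = 1 + (1.054 − 1)·42.4/37.3600

1.0613


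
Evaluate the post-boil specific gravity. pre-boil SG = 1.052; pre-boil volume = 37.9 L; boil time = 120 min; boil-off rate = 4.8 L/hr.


V_post = V_pre − rate·(t/60);  SG_post = 1 + (SG_pre−1)·V_pre/V_post
V_post = 37.9 − 4.8·(120/60) = 28.3000
SG_post = 1 + (1.052 − 1)·37.9/28.3000

1.0696


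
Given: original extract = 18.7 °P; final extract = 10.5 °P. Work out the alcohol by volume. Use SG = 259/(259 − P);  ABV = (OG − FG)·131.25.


OG = 259/(259 − 18.7) = 1.0778
FG = 259/(259 − 10.5) = 1.0423
ABV = (1.0778 − 1.0423)·131.25

4.6680 % ABV


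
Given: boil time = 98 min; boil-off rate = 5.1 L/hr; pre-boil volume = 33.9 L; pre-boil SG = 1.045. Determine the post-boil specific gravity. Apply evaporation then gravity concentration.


V_post = V_pre − rate·(t/60);  SG_post = 1 + (SG_pre−1)·V_pre/V_post
V_post = 33.9 − 5.1·(98/60) = 25.5700
SG_post = 1 + (1.045 − 1)·33.9/25.5700

1.0597


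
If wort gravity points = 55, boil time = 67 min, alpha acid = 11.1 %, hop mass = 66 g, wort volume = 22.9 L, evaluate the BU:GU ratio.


U = 1.65·0.000125^(GP/1000)·(1−e^(−0.04t))/4.15;  IBU = (α/100)·m·U·1000/V;  BU:GU = IBU/GP
U = 1.65·0.000125^(55/1000)·(1−e^(−0.04·67))/4.15 = 0.2259
IBU = (11.1/100)·66·0.2259·1000/22.9 = 72.2688
BU:GU = 72.2688/55

1.3140


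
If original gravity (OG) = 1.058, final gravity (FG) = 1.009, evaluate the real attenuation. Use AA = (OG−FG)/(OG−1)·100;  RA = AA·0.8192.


AA = (1.058 − 1.009)/(1.058 − 1)·100 = 84.4828
RA = 84.4828·0.8192

69.2083 %


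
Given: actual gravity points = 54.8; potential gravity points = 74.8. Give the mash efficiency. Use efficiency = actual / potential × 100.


efficiency = 54.8 / 74.8 × 100

73.2620 %


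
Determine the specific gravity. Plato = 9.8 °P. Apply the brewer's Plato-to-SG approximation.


SG = 259/(259 − P)
SG = 259/(259 − 9.8)

1.0393


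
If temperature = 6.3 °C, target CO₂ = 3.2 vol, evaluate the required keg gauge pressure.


psi = vols/(0.01821 + 0.09011·e^(−0.04·T)) − 14.695
psi = 3.2/(0.01821 + 0.09011·e^(−0.04·6.3)) − 14.695

21.5666 psi


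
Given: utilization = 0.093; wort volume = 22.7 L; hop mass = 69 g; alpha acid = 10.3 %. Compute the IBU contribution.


IBU = (α/100)·mass·U·1000 / V
IBU = (10.3/100)·69·0.093·1000 / 22.7

29.1168 IBU


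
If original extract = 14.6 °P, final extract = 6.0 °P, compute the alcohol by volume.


SG = 259/(259 − P);  ABV = (OG − FG)·131.25
OG = 259/(259 − 14.6) = 1.0597
FG = 259/(259 − 6.0) = 1.0237
ABV = (1.0597 − 1.0237)·131.25

4.7280 % ABV


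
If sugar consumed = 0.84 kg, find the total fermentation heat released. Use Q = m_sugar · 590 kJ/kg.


Q = 0.84 · 590

495.6000 kJ


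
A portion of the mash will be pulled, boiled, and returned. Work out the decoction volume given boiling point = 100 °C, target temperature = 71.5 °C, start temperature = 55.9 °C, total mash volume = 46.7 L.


V_dec = V_total·(T_target − T_start)/(T_boil − T_start)
V_dec = 46.7·(71.5 − 55.9)/(100 − 55.9)

16.5197 L


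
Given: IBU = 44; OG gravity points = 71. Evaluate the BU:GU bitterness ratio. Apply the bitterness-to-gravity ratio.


BU:GU = IBU / OG_points
BU:GU = 44 / 71

0.6197


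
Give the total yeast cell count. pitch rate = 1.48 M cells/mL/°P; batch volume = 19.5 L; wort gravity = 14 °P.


cells (billions) = rate · V_L · °P
cells = 1.48 · 19.5 · 14

404.0400 billion cells


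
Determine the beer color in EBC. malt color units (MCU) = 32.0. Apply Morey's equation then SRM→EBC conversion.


SRM = 1.4922·MCU^0.6859;  EBC = SRM·1.97
SRM = 1.4922·32.0^0.6859 = 16.0772
EBC = 16.0772·1.97

31.6720 EBC


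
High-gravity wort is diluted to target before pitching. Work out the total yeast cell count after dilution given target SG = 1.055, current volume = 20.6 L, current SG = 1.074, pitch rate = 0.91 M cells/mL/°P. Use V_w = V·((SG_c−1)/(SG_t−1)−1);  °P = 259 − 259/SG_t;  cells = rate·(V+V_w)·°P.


V_w = 20.6·((1.074−1)/(1.055−1)−1) = 7.1164
V_final = 20.6 + 7.1164 = 27.7164
°P = 259 − 259/1.055 = 13.5024
cells = 0.91·27.7164·13.5024

340.5553 billion cells


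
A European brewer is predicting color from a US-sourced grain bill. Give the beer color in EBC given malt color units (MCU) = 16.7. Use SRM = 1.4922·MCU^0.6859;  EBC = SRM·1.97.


SRM = 1.4922·16.7^0.6859 = 10.2917
EBC = 10.2917·1.97

20.2747 EBC


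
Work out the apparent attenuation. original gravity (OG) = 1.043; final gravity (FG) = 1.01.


AA = (OG − FG)/(OG − 1) · 100
AA = (1.043 − 1.01)/(1.043 − 1) · 100

76.7442 %


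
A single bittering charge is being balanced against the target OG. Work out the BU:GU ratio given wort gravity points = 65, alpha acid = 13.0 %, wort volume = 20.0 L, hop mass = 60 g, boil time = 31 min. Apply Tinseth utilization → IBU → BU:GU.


U = 1.65·0.000125^(GP/1000)·(1−e^(−0.04t))/4.15;  IBU = (α/100)·m·U·1000/V;  BU:GU = IBU/GP
U = 1.65·0.000125^(65/1000)·(1−e^(−0.04·31))/4.15 = 0.1575
IBU = (13.0/100)·60·0.1575·1000/20.0 = 61.4376
BU:GU = 61.4376/65

0.9452


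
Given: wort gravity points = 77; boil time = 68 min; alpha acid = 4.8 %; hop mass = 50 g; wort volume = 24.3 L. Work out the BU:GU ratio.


U = 1.65·0.000125^(GP/1000)·(1−e^(−0.04t))/4.15;  IBU = (α/100)·m·U·1000/V;  BU:GU = IBU/GP
U = 1.65·0.000125^(77/1000)·(1−e^(−0.04·68))/4.15 = 0.1859
IBU = (4.8/100)·50·0.1859·1000/24.3 = 18.3615
BU:GU = 18.3615/77

0.2385


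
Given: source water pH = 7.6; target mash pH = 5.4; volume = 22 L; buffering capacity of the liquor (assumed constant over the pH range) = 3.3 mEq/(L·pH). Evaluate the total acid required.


acid = buffering capacity · (pH_source − pH_target) · V
acid = 3.3 · (7.6 − 5.4) · 22

159.7200 mEq


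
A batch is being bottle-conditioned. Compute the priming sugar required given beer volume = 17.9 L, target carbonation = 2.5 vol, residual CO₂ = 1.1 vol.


sugar = (target − residual)·4.0·V
sugar = (2.5 − 1.1)·4.0·17.9

100.2400 g


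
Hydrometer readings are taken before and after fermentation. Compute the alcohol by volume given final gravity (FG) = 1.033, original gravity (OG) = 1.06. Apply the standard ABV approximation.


ABV = (OG − FG) · 131.25
ABV = (1.06 − 1.033) · 131.25

3.5438 % ABV


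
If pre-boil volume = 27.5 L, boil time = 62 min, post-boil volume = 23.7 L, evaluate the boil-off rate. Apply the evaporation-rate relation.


rate = (V_pre − V_post) / (t_min/60)
rate = (27.5 − 23.7) / (62/60)

3.6774 L/hr


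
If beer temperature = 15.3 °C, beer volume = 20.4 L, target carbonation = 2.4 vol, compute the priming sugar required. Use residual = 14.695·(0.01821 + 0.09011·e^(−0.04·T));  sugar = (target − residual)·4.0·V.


residual = 14.695·(0.01821 + 0.09011·e^(−0.04·15.3)) = 0.9856
sugar = (2.4 − 0.9856)·4.0·20.4

115.4113 g


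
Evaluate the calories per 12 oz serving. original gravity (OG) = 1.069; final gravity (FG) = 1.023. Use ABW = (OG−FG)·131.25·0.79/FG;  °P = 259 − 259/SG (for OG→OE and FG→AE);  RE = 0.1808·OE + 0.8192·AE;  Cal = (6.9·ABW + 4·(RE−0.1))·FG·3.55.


ABW = (1.069 − 1.023)·131.25·0.79/1.023 = 4.6624
OE = 259 − 259/1.069 = 16.7175 °P
AE = 259 − 259/1.023 = 5.8231 °P
RE = 0.1808·16.7175 + 0.8192·5.8231 = 7.7928 °P
Cal = (6.9·4.6624 + 4·(7.7928−0.1))·1.023·3.55

228.5819 kcal


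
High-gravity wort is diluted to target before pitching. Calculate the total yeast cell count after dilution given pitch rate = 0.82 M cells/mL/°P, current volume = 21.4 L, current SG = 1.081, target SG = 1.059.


V_w = V·((SG_c−1)/(SG_t−1)−1);  °P = 259 − 259/SG_t;  cells = rate·(V+V_w)·°P
V_w = 21.4·((1.081−1)/(1.059−1)−1) = 7.9797
V_final = 21.4 + 7.9797 = 29.3797
°P = 259 − 259/1.059 = 14.4297
cells = 0.82·29.3797·14.4297

347.6294 billion cells


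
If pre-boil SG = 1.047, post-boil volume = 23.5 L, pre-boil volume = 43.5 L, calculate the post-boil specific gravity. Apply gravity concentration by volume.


SG_post = 1 + (SG_pre − 1)·V_pre/V_post
pts_pre = (1.047 − 1)·1000 = 47.0000
pts_post = 47.0000·43.5/23.5 = 87.0000
SG_post = 1 + 87.0000/1000

1.0870


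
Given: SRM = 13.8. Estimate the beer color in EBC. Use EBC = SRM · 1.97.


EBC = 13.8 · 1.97

27.1860 EBC


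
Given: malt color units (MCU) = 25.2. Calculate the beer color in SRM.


SRM = 1.4922 · MCU^0.6859
SRM = 1.4922 · 25.2^0.6859

13.6473 SRM


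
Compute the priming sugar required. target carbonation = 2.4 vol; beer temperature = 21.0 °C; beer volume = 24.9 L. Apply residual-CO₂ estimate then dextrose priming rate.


residual = 14.695·(0.01821 + 0.09011·e^(−0.04·T));  sugar = (target − residual)·4.0·V
residual = 14.695·(0.01821 + 0.09011·e^(−0.04·21.0)) = 0.8393
sugar = (2.4 − 0.8393)·4.0·24.9

155.4504 g


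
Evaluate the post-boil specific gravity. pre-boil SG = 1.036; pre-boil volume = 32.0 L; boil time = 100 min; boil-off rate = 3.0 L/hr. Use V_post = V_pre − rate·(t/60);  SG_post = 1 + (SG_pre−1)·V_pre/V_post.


V_post = 32.0 − 3.0·(100/60) = 27.0000
SG_post = 1 + (1.036 − 1)·32.0/27.0000

1.0427


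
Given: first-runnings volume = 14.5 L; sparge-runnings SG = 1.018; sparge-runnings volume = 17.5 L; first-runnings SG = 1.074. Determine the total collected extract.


total = Σ (SG_i − 1)·1000·V_i
first = (1.074 − 1)·1000·14.5 = 1073.0000
sparge = (1.018 − 1)·1000·17.5 = 315.0000
total = 1073.0000 + 315.0000

1388.0000 gravity·L


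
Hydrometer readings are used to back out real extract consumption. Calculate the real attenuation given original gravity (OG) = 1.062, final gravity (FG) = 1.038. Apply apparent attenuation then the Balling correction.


AA = (OG−FG)/(OG−1)·100;  RA = AA·0.8192
AA = (1.062 − 1.038)/(1.062 − 1)·100 = 38.7097
RA = 38.7097·0.8192

31.7110 %


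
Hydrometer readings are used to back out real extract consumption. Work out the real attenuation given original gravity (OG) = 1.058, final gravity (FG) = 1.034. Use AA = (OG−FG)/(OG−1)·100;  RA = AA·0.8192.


AA = (1.058 − 1.034)/(1.058 − 1)·100 = 41.3793
RA = 41.3793·0.8192

33.8979 %


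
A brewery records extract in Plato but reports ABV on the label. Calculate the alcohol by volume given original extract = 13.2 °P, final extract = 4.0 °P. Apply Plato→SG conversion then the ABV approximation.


SG = 259/(259 − P);  ABV = (OG − FG)·131.25
OG = 259/(259 − 13.2) = 1.0537
FG = 259/(259 − 4.0) = 1.0157
ABV = (1.0537 − 1.0157)·131.25

4.9896 % ABV


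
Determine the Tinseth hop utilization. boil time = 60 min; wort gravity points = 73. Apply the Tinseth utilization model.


U = 1.65·0.000125^(GP/1000) · (1 − e^(−0.04·t))/4.15
bigness = 1.65·0.000125^(73/1000) = 0.8562
boil_factor = (1 − e^(−0.04·60))/4.15 = 0.2191
U = 0.8562 · 0.2191

0.1876


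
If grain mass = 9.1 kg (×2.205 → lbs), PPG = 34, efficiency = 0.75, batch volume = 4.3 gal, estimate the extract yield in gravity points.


points = lbs × PPG × eff / vol
lbs = 9.1 × 2.205 = 20.0655
points = 20.0655 × 34 × 0.75 / 4.3

118.9931 points


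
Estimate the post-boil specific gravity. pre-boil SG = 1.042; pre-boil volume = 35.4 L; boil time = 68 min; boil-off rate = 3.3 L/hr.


V_post = V_pre − rate·(t/60);  SG_post = 1 + (SG_pre−1)·V_pre/V_post
V_post = 35.4 − 3.3·(68/60) = 31.6600
SG_post = 1 + (1.042 − 1)·35.4/31.6600

1.0470


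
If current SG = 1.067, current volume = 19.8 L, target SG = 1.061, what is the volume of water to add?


V_water = V·((SG_curr − 1)/(SG_target − 1) − 1)
V_water = 19.8·((1.067 − 1)/(1.061 − 1) − 1)

1.9475 L


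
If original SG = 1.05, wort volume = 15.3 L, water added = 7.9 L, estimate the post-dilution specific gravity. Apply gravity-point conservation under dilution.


SG_new = 1 + (SG_old − 1)·V_old/(V_old + V_water)
pts = (1.05 − 1)·1000·15.3/(15.3 + 7.9) = 32.9741
SG_new = 1 + 32.9741/1000

1.0330


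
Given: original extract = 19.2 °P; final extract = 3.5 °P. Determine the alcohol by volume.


SG = 259/(259 − P);  ABV = (OG − FG)·131.25
OG = 259/(259 − 19.2) = 1.0801
FG = 259/(259 − 3.5) = 1.0137
ABV = (1.0801 − 1.0137)·131.25

8.7108 % ABV


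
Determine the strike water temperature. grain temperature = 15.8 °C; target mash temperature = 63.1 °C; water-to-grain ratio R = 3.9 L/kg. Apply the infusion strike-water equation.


T_strike = (0.41/R)·(T_mash − T_grain) + T_mash
T_strike = (0.41/3.9)·(63.1 − 15.8) + 63.1

68.0726 °C


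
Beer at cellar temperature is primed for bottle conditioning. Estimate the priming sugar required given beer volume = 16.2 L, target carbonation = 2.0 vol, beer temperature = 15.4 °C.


residual = 14.695·(0.01821 + 0.09011·e^(−0.04·T));  sugar = (target − residual)·4.0·V
residual = 14.695·(0.01821 + 0.09011·e^(−0.04·15.4)) = 0.9828
sugar = (2.0 − 0.9828)·4.0·16.2

65.9159 g


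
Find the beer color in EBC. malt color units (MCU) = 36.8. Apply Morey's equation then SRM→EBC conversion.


SRM = 1.4922·MCU^0.6859;  EBC = SRM·1.97
SRM = 1.4922·36.8^0.6859 = 17.6947
EBC = 17.6947·1.97

34.8585 EBC


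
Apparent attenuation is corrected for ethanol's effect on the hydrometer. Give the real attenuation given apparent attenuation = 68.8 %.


RA = AA · 0.8192
RA = 68.8 · 0.8192

56.3610 %


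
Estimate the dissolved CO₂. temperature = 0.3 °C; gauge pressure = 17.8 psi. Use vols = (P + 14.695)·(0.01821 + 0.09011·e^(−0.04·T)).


vols = (17.8 + 14.695)·(0.01821 + 0.09011·e^(−0.04·0.3))

3.4849 volumes


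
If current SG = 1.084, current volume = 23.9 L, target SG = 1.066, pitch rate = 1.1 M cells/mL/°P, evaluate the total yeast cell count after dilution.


V_w = V·((SG_c−1)/(SG_t−1)−1);  °P = 259 − 259/SG_t;  cells = rate·(V+V_w)·°P
V_w = 23.9·((1.084−1)/(1.066−1)−1) = 6.5182
V_final = 23.9 + 6.5182 = 30.4182
°P = 259 − 259/1.066 = 16.0356
cells = 1.1·30.4182·16.0356

536.5528 billion cells


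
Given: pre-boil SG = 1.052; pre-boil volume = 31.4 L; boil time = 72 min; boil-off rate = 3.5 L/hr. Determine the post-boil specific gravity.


V_post = V_pre − rate·(t/60);  SG_post = 1 + (SG_pre−1)·V_pre/V_post
V_post = 31.4 − 3.5·(72/60) = 27.2000
SG_post = 1 + (1.052 − 1)·31.4/27.2000

1.0600


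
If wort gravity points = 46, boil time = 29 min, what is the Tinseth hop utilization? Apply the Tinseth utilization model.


U = 1.65·0.000125^(GP/1000) · (1 − e^(−0.04·t))/4.15
bigness = 1.65·0.000125^(46/1000) = 1.0913
boil_factor = (1 − e^(−0.04·29))/4.15 = 0.1654
U = 1.0913 · 0.1654

0.1805


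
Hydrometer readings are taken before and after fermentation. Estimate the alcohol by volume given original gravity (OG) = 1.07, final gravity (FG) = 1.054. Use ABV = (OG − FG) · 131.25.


ABV = (1.07 − 1.054) · 131.25

2.1000 % ABV


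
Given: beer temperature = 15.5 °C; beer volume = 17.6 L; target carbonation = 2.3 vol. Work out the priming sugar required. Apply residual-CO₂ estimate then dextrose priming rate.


residual = 14.695·(0.01821 + 0.09011·e^(−0.04·T));  sugar = (target − residual)·4.0·V
residual = 14.695·(0.01821 + 0.09011·e^(−0.04·15.5)) = 0.9799
sugar = (2.3 − 0.9799)·4.0·17.6

92.9334 g


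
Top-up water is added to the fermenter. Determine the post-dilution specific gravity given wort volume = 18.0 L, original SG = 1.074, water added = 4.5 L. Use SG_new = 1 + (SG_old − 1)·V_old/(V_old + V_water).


pts = (1.074 − 1)·1000·18.0/(18.0 + 4.5) = 59.2000
SG_new = 1 + 59.2000/1000

1.0592


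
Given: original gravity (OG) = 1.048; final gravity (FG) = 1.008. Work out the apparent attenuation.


AA = (OG − FG)/(OG − 1) · 100
AA = (1.048 − 1.008)/(1.048 − 1) · 100

83.3333 %


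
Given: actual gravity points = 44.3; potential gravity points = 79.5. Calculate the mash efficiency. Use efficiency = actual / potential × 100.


efficiency = 44.3 / 79.5 × 100

55.7233 %


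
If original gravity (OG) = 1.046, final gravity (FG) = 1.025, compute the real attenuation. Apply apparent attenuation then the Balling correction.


AA = (OG−FG)/(OG−1)·100;  RA = AA·0.8192
AA = (1.046 − 1.025)/(1.046 − 1)·100 = 45.6522
RA = 45.6522·0.8192

37.3983 %


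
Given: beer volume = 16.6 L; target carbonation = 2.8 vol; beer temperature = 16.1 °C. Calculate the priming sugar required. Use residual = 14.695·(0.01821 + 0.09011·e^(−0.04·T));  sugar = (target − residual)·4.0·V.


residual = 14.695·(0.01821 + 0.09011·e^(−0.04·16.1)) = 0.9630
sugar = (2.8 − 0.9630)·4.0·16.6

121.9747 g


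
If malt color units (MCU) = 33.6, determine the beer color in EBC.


SRM = 1.4922·MCU^0.6859;  EBC = SRM·1.97
SRM = 1.4922·33.6^0.6859 = 16.6243
EBC = 16.6243·1.97

32.7499 EBC


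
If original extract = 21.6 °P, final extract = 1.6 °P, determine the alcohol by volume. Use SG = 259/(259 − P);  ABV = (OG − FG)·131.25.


OG = 259/(259 − 21.6) = 1.0910
FG = 259/(259 − 1.6) = 1.0062
ABV = (1.0910 − 1.0062)·131.25

11.1260 % ABV


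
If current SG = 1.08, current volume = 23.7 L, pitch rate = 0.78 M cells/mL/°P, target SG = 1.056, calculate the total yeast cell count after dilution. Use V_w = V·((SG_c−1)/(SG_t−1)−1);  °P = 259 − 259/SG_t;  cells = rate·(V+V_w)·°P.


V_w = 23.7·((1.08−1)/(1.056−1)−1) = 10.1571
V_final = 23.7 + 10.1571 = 33.8571
°P = 259 − 259/1.056 = 13.7348
cells = 0.78·33.8571·13.7348

362.7177 billion cells


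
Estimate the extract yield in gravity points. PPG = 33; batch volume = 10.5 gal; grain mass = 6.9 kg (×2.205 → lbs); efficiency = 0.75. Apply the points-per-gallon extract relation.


points = lbs × PPG × eff / vol
lbs = 6.9 × 2.205 = 15.2145
points = 15.2145 × 33 × 0.75 / 10.5

35.8627 points


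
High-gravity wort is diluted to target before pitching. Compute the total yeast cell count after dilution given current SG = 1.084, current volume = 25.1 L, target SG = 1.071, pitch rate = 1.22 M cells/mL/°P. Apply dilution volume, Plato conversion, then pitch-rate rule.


V_w = V·((SG_c−1)/(SG_t−1)−1);  °P = 259 − 259/SG_t;  cells = rate·(V+V_w)·°P
V_w = 25.1·((1.084−1)/(1.071−1)−1) = 4.5958
V_final = 25.1 + 4.5958 = 29.6958
°P = 259 − 259/1.071 = 17.1699
cells = 1.22·29.6958·17.1699

622.0469 billion cells


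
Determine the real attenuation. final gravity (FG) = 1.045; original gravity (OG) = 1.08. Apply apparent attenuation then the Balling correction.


AA = (OG−FG)/(OG−1)·100;  RA = AA·0.8192
AA = (1.08 − 1.045)/(1.08 − 1)·100 = 43.7500
RA = 43.7500·0.8192

35.8400 %


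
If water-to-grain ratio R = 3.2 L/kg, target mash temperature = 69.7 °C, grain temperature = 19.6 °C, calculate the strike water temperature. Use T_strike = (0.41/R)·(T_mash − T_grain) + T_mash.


T_strike = (0.41/3.2)·(69.7 − 19.6) + 69.7

76.1191 °C


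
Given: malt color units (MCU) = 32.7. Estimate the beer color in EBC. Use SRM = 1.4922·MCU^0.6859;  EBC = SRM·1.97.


SRM = 1.4922·32.7^0.6859 = 16.3176
EBC = 16.3176·1.97

32.1456 EBC


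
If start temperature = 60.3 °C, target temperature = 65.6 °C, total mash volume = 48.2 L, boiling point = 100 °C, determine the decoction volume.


V_dec = V_total·(T_target − T_start)/(T_boil − T_start)
V_dec = 48.2·(65.6 − 60.3)/(100 − 60.3)

6.4348 L


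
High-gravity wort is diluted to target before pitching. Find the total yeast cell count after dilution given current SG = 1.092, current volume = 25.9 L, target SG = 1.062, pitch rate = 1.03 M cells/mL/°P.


V_w = V·((SG_c−1)/(SG_t−1)−1);  °P = 259 − 259/SG_t;  cells = rate·(V+V_w)·°P
V_w = 25.9·((1.092−1)/(1.062−1)−1) = 12.5323
V_final = 25.9 + 12.5323 = 38.4323
°P = 259 − 259/1.062 = 15.1205
cells = 1.03·38.4323·15.1205

598.5495 billion cells


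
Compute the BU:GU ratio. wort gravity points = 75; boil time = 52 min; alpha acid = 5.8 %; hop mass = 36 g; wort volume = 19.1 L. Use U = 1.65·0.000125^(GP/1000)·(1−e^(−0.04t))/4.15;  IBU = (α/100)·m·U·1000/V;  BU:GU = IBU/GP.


U = 1.65·0.000125^(75/1000)·(1−e^(−0.04·52))/4.15 = 0.1773
IBU = (5.8/100)·36·0.1773·1000/19.1 = 19.3840
BU:GU = 19.3840/75

0.2585


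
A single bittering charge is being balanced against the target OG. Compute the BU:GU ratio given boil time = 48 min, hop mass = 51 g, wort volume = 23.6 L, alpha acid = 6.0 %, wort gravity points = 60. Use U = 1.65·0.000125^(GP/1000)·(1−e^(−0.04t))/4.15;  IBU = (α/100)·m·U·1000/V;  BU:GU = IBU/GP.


U = 1.65·0.000125^(60/1000)·(1−e^(−0.04·48))/4.15 = 0.1979
IBU = (6.0/100)·51·0.1979·1000/23.6 = 25.6572
BU:GU = 25.6572/60

0.4276


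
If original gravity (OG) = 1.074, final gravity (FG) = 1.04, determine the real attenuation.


AA = (OG−FG)/(OG−1)·100;  RA = AA·0.8192
AA = (1.074 − 1.04)/(1.074 − 1)·100 = 45.9459
RA = 45.9459·0.8192

37.6389 %


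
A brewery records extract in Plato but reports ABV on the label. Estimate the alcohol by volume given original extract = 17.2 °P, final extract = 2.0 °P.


SG = 259/(259 − P);  ABV = (OG − FG)·131.25
OG = 259/(259 − 17.2) = 1.0711
FG = 259/(259 − 2.0) = 1.0078
ABV = (1.0711 − 1.0078)·131.25

8.3148 % ABV


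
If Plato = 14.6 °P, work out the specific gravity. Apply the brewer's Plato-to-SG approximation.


SG = 259/(259 − P)
SG = 259/(259 − 14.6)

1.0597


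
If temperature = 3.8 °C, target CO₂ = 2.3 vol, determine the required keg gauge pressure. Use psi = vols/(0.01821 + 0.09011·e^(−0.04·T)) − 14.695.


psi = 2.3/(0.01821 + 0.09011·e^(−0.04·3.8)) − 14.695

9.3602 psi


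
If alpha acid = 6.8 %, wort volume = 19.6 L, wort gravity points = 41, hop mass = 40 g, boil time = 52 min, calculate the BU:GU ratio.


U = 1.65·0.000125^(GP/1000)·(1−e^(−0.04t))/4.15;  IBU = (α/100)·m·U·1000/V;  BU:GU = IBU/GP
U = 1.65·0.000125^(41/1000)·(1−e^(−0.04·52))/4.15 = 0.2407
IBU = (6.8/100)·40·0.2407·1000/19.6 = 33.4014
BU:GU = 33.4014/41

0.8147


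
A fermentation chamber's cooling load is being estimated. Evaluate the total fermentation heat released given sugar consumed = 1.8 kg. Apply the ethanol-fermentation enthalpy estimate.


Q = m_sugar · 590 kJ/kg
Q = 1.8 · 590

1062.0000 kJ


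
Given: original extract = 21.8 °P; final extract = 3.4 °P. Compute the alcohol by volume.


SG = 259/(259 − P);  ABV = (OG − FG)·131.25
OG = 259/(259 − 21.8) = 1.0919
FG = 259/(259 − 3.4) = 1.0133
ABV = (1.0919 − 1.0133)·131.25

10.3167 % ABV


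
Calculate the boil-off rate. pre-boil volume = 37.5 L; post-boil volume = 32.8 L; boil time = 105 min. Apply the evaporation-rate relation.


rate = (V_pre − V_post) / (t_min/60)
rate = (37.5 − 32.8) / (105/60)

2.6857 L/hr


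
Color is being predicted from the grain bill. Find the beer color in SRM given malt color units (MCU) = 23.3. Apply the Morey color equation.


SRM = 1.4922 · MCU^0.6859
SRM = 1.4922 · 23.3^0.6859

12.9329 SRM


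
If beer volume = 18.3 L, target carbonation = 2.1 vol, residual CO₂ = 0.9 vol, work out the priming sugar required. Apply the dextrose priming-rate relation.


sugar = (target − residual)·4.0·V
sugar = (2.1 − 0.9)·4.0·18.3

87.8400 g


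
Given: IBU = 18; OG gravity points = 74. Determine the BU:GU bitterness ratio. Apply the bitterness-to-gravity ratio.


BU:GU = IBU / OG_points
BU:GU = 18 / 74

0.2432


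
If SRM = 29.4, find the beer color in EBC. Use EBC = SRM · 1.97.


EBC = 29.4 · 1.97

57.9180 EBC


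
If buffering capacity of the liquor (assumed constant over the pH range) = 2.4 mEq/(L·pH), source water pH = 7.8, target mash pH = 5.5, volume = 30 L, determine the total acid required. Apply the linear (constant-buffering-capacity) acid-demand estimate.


acid = buffering capacity · (pH_source − pH_target) · V
acid = 2.4 · (7.8 − 5.5) · 30

165.6000 mEq


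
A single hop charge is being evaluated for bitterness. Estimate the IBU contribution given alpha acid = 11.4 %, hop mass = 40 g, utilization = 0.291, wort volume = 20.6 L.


IBU = (α/100)·mass·U·1000 / V
IBU = (11.4/100)·40·0.291·1000 / 20.6

64.4155 IBU


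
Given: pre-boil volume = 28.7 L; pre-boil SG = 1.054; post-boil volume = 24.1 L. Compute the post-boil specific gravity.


SG_post = 1 + (SG_pre − 1)·V_pre/V_post
pts_pre = (1.054 − 1)·1000 = 54.0000
pts_post = 54.0000·28.7/24.1 = 64.3071
SG_post = 1 + 64.3071/1000

1.0643


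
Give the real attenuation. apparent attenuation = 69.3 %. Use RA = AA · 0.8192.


RA = 69.3 · 0.8192

56.7706 %


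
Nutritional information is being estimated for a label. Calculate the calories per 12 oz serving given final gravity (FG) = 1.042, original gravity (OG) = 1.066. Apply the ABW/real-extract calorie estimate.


ABW = (OG−FG)·131.25·0.79/FG;  °P = 259 − 259/SG (for OG→OE and FG→AE);  RE = 0.1808·OE + 0.8192·AE;  Cal = (6.9·ABW + 4·(RE−0.1))·FG·3.55
ABW = (1.066 − 1.042)·131.25·0.79/1.042 = 2.3882
OE = 259 − 259/1.066 = 16.0356 °P
AE = 259 − 259/1.042 = 10.4395 °P
RE = 0.1808·16.0356 + 0.8192·10.4395 = 11.4513 °P
Cal = (6.9·2.3882 + 4·(11.4513−0.1))·1.042·3.55

228.9144 kcal


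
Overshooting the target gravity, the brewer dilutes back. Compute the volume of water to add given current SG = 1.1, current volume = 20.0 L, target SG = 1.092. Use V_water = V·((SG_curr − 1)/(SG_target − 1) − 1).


V_water = 20.0·((1.1 − 1)/(1.092 − 1) − 1)

1.7391 L


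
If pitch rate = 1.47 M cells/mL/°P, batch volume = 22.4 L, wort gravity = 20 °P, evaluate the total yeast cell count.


cells (billions) = rate · V_L · °P
cells = 1.47 · 22.4 · 20

658.5600 billion cells


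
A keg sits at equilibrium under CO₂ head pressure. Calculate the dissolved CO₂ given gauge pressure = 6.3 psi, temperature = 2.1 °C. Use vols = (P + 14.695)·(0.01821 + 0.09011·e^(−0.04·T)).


vols = (6.3 + 14.695)·(0.01821 + 0.09011·e^(−0.04·2.1))

2.1218 volumes
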